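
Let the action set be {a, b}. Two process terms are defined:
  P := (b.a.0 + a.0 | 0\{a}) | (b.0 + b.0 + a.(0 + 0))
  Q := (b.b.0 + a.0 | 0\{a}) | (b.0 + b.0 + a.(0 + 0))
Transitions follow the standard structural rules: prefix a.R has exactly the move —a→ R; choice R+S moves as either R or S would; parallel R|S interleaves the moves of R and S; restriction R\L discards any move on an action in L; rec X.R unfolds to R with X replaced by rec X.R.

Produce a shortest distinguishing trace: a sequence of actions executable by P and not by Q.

P's transition system — 12 states:
  m0 = (b.a.0 + a.0 | 0\{a}) | (b.0 + b.0 + a.(0 + 0)) → =a=> m1, =a=> m2, =b=> m3, =b=> m4
  m1 = (b.a.0 + a.0 | 0\{a}) | (0 + 0) → =a=> m5, =b=> m6
  m2 = 0 | 0\{a} | (b.0 + b.0 + a.(0 + 0)) → =a=> m5, =b=> m7
  m3 = (b.a.0 + a.0 | 0\{a}) | 0 → =a=> m7, =b=> m8
  m4 = a.0 | (b.0 + b.0 + a.(0 + 0)) → =a=> m6, =a=> m9, =b=> m8
  m5 = 0 | 0\{a} | (0 + 0) → ∅
  m6 = a.0 | (0 + 0) → =a=> m10
  m7 = 0 | 0\{a} | 0 → ∅
  m8 = a.0 | 0 → =a=> m11
  m9 = 0 | (b.0 + b.0 + a.(0 + 0)) → =a=> m10, =b=> m11
  m10 = 0 | (0 + 0) → ∅
  m11 = 0 | 0 → ∅
Q's transition system — 12 states:
  n0 = (b.b.0 + a.0 | 0\{a}) | (b.0 + b.0 + a.(0 + 0)) → =a=> n1, =a=> n2, =b=> n3, =b=> n4
  n1 = (b.b.0 + a.0 | 0\{a}) | (0 + 0) → =a=> n5, =b=> n6
  n2 = 0 | 0\{a} | (b.0 + b.0 + a.(0 + 0)) → =a=> n5, =b=> n7
  n3 = (b.b.0 + a.0 | 0\{a}) | 0 → =a=> n7, =b=> n8
  n4 = b.0 | (b.0 + b.0 + a.(0 + 0)) → =a=> n6, =b=> n8, =b=> n9
  n5 = 0 | 0\{a} | (0 + 0) → ∅
  n6 = b.0 | (0 + 0) → =b=> n10
  n7 = 0 | 0\{a} | 0 → ∅
  n8 = b.0 | 0 → =b=> n11
  n9 = 0 | (b.0 + b.0 + a.(0 + 0)) → =a=> n10, =b=> n11
  n10 = 0 | (0 + 0) → ∅
  n11 = 0 | 0 → ∅
Trace ⟨aba⟩ through P, begin at {m0}:
  [1] a ⇒ {m1, m2}
  [2] b ⇒ {m6, m7}
  [3] a ⇒ {m10}
  — P admits the full trace.
Trace ⟨aba⟩ through Q, begin at {n0}:
  [1] a ⇒ {n1, n2}
  [2] b ⇒ {n6, n7}
  [3] a ⇒ no successor for Q

aba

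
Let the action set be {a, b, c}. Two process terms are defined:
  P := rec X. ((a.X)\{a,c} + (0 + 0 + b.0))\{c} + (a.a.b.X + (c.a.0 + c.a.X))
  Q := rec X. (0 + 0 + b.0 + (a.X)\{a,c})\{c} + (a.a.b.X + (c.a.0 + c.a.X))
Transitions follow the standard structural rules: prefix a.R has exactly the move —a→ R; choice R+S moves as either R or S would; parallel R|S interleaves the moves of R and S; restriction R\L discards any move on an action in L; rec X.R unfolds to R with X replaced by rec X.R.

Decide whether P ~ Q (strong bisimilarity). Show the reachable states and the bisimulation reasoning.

YES

P's transition system — 7 states:
  m0 = rec X. ((a.X)\{a,c} + (0 + 0 + b.0))\{c} + (a.a.b.X + (c.a.0 + c.a.X)) :: --a--▸ m1, --b--▸ m2, --c--▸ m3, --c--▸ m4
  m1 = a.b.(rec X. ((a.X)\{a,c} + (0 + 0 + b.0))\{c} + (a.a.b.X + (c.a.0 + c.a.X))) :: --a--▸ m5
  m2 = 0\{c} :: ∅
  m3 = a.(rec X. ((a.X)\{a,c} + (0 + 0 + b.0))\{c} + (a.a.b.X + (c.a.0 + c.a.X))) :: --a--▸ m0
  m4 = a.0 :: --a--▸ m6
  m5 = b.(rec X. ((a.X)\{a,c} + (0 + 0 + b.0))\{c} + (a.a.b.X + (c.a.0 + c.a.X))) :: --b--▸ m0
  m6 = 0 :: ∅
Q's transition system — 7 states:
  n0 = rec X. (0 + 0 + b.0 + (a.X)\{a,c})\{c} + (a.a.b.X + (c.a.0 + c.a.X)) :: --a--▸ n1, --b--▸ n2, --c--▸ n3, --c--▸ n4
  n1 = a.b.(rec X. (0 + 0 + b.0 + (a.X)\{a,c})\{c} + (a.a.b.X + (c.a.0 + c.a.X))) :: --a--▸ n5
  n2 = 0\{c} :: ∅
  n3 = a.(rec X. (0 + 0 + b.0 + (a.X)\{a,c})\{c} + (a.a.b.X + (c.a.0 + c.a.X))) :: --a--▸ n0
  n4 = a.0 :: --a--▸ n6
  n5 = b.(rec X. (0 + 0 + b.0 + (a.X)\{a,c})\{c} + (a.a.b.X + (c.a.0 + c.a.X))) :: --b--▸ n0
  n6 = 0 :: ∅
Coarsest stable partition (strong bisimilarity classes):
  B0 = {m0, n0}
  B1 = {m1, n1}
  B2 = {m5, n5}
  B3 = {m3, n3}
  B4 = {m2, m6, n2, n6}
  B5 = {m4, n4}
m0 ∈ B0, n0 ∈ B0 → same block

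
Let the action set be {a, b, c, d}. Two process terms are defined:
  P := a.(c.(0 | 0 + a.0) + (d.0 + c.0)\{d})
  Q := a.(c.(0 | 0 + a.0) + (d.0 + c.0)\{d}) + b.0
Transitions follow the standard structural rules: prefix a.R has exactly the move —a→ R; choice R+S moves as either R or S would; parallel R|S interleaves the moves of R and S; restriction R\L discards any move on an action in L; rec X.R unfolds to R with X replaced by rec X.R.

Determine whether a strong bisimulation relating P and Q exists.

Reachable graph of P (5 states):
  s0 = a.(c.(0 | 0 + a.0) + (d.0 + c.0)\{d}) → ··a··> s1
  s1 = c.(0 | 0 + a.0) + (d.0 + c.0)\{d} → ··c··> s2, ··c··> s3
  s2 = 0 | 0 + a.0 → ··a··> s4
  s3 = 0\{d} → stopped
  s4 = 0 → stopped
Reachable graph of Q (5 states):
  t0 = a.(c.(0 | 0 + a.0) + (d.0 + c.0)\{d}) + b.0 → ··a··> t1, ··b··> t2
  t1 = c.(0 | 0 + a.0) + (d.0 + c.0)\{d} → ··c··> t3, ··c··> t4
  t2 = 0 → stopped
  t3 = 0 | 0 + a.0 → ··a··> t2
  t4 = 0\{d} → stopped
Bisimilarity quotient blocks:
  B0 = {s0}
  B1 = {s1, t1}
  B2 = {s2, t3}
  B3 = {s3, s4, t2, t4}
  B4 = {t0}
s0 ∈ B0, t0 ∈ B4 → different blocks

NO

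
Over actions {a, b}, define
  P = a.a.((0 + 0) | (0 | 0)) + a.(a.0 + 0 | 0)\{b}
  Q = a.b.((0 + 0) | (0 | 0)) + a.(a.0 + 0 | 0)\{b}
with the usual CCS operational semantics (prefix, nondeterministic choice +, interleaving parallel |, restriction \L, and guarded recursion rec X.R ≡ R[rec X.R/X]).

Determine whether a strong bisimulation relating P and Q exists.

P's transition system — 5 states:
  p0 = a.a.((0 + 0) | (0 | 0)) + a.(a.0 + 0 | 0)\{b} ⊢ -a-> p1, -a-> p2
  p1 = (a.0 + 0 | 0)\{b} ⊢ -a-> p3
  p2 = a.((0 + 0) | (0 | 0)) ⊢ -a-> p4
  p3 = 0\{b} ⊢ deadlocked
  p4 = (0 + 0) | (0 | 0) ⊢ deadlocked
Q's transition system — 5 states:
  q0 = a.b.((0 + 0) | (0 | 0)) + a.(a.0 + 0 | 0)\{b} ⊢ -a-> q1, -a-> q2
  q1 = (a.0 + 0 | 0)\{b} ⊢ -a-> q3
  q2 = b.((0 + 0) | (0 | 0)) ⊢ -b-> q4
  q3 = 0\{b} ⊢ deadlocked
  q4 = (0 + 0) | (0 | 0) ⊢ deadlocked
Coarsest stable partition (strong bisimilarity classes):
  B0 = {p0}
  B1 = {p1, p2, q1}
  B2 = {p3, p4, q3, q4}
  B3 = {q0}
  B4 = {q2}
p0 ∈ B0, q0 ∈ B3 → different blocks

NO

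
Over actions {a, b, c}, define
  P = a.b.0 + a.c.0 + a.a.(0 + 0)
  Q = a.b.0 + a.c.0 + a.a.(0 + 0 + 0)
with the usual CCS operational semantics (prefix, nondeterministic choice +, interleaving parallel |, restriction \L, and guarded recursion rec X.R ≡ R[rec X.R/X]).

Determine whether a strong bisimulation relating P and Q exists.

LTS(P): 6 reachable states
  s0 = a.b.0 + a.c.0 + a.a.(0 + 0) → =a=> s1, =a=> s2, =a=> s3
  s1 = a.(0 + 0) → =a=> s4
  s2 = b.0 → =b=> s5
  s3 = c.0 → =c=> s5
  s4 = 0 + 0 → ·
  s5 = 0 → ·
LTS(Q): 6 reachable states
  t0 = a.b.0 + a.c.0 + a.a.(0 + 0 + 0) → =a=> t1, =a=> t2, =a=> t3
  t1 = a.(0 + 0 + 0) → =a=> t4
  t2 = b.0 → =b=> t5
  t3 = c.0 → =c=> t5
  t4 = 0 + 0 + 0 → ·
  t5 = 0 → ·
Partition-refinement fixed point:
  B0 = {s0, t0}
  B1 = {s2, t2}
  B2 = {s4, s5, t4, t5}
  B3 = {s1, t1}
  B4 = {s3, t3}
s0 ∈ B0, t0 ∈ B0 → same block

YES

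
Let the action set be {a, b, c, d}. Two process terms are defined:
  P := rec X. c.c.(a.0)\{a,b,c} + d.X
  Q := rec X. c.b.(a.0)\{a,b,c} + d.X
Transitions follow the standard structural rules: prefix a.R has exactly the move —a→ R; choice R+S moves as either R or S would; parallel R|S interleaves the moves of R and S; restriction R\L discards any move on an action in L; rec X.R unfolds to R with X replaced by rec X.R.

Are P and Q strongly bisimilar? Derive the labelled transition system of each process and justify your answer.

not bisimilar

LTS(P): 3 reachable states
  p0 = rec X. c.c.(a.0)\{a,b,c} + d.X has moves -c-> p1, -d-> p0
  p1 = c.(a.0)\{a,b,c} has moves -c-> p2
  p2 = (a.0)\{a,b,c} has moves deadlocked
LTS(Q): 3 reachable states
  q0 = rec X. c.b.(a.0)\{a,b,c} + d.X has moves -c-> q1, -d-> q0
  q1 = b.(a.0)\{a,b,c} has moves -b-> q2
  q2 = (a.0)\{a,b,c} has moves deadlocked
Partition-refinement fixed point:
  B0 = {p0}
  B1 = {p1}
  B2 = {p2, q2}
  B3 = {q0}
  B4 = {q1}
p0 ∈ B0, q0 ∈ B3 → different blocks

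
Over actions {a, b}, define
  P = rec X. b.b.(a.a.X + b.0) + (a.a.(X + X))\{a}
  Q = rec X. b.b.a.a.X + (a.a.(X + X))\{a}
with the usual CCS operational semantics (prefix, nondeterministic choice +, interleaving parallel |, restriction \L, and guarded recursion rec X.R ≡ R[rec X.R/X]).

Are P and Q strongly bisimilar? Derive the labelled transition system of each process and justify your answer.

LTS(P): 5 reachable states
  m0 = rec X. b.b.(a.a.X + b.0) + (a.a.(X + X))\{a} has moves ··b··> m1
  m1 = b.(a.a.(rec X. b.b.(a.a.X + b.0) + (a.a.(X + X))\{a}) + b.0) has moves ··b··> m2
  m2 = a.a.(rec X. b.b.(a.a.X + b.0) + (a.a.(X + X))\{a}) + b.0 has moves ··a··> m3, ··b··> m4
  m3 = a.(rec X. b.b.(a.a.X + b.0) + (a.a.(X + X))\{a}) has moves ··a··> m0
  m4 = 0 has moves deadlocked
LTS(Q): 4 reachable states
  n0 = rec X. b.b.a.a.X + (a.a.(X + X))\{a} has moves ··b··> n1
  n1 = b.a.a.(rec X. b.b.a.a.X + (a.a.(X + X))\{a}) has moves ··b··> n2
  n2 = a.a.(rec X. b.b.a.a.X + (a.a.(X + X))\{a}) has moves ··a··> n3
  n3 = a.(rec X. b.b.a.a.X + (a.a.(X + X))\{a}) has moves ··a··> n0
Coarsest stable partition (strong bisimilarity classes):
  B0 = {m0}
  B1 = {m1}
  B2 = {m2}
  B3 = {m3}
  B4 = {m4}
  B5 = {n0}
  B6 = {n1}
  B7 = {n2}
  B8 = {n3}
m0 ∈ B0, n0 ∈ B5 → different blocks

not bisimilar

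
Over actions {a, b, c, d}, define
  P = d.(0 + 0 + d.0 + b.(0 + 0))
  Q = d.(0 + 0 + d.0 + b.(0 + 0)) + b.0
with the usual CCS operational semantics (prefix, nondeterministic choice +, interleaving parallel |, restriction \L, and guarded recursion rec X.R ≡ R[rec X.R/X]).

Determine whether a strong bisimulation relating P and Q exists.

P's transition system — 4 states:
  m0 = d.(0 + 0 + d.0 + b.(0 + 0)) :: =d=> m1
  m1 = 0 + 0 + d.0 + b.(0 + 0) :: =b=> m2, =d=> m3
  m2 = 0 + 0 :: deadlocked
  m3 = 0 :: deadlocked
Q's transition system — 4 states:
  n0 = d.(0 + 0 + d.0 + b.(0 + 0)) + b.0 :: =b=> n1, =d=> n2
  n1 = 0 :: deadlocked
  n2 = 0 + 0 + d.0 + b.(0 + 0) :: =b=> n3, =d=> n1
  n3 = 0 + 0 :: deadlocked
Coarsest stable partition (strong bisimilarity classes):
  B0 = {m0}
  B1 = {m1, n2}
  B2 = {m2, m3, n1, n3}
  B3 = {n0}
m0 ∈ B0, n0 ∈ B3 → different blocks

P ≁ Q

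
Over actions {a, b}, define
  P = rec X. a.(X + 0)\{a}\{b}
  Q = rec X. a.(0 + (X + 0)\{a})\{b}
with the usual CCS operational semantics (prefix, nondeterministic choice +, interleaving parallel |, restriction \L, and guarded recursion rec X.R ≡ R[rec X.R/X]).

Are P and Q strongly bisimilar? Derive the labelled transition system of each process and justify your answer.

Reachable graph of P (2 states):
  p0 = rec X. a.(X + 0)\{a}\{b} ⊢ ··a··> p1
  p1 = ((rec X. a.(X + 0)\{a}\{b}) + 0)\{a}\{b} ⊢ ·
Reachable graph of Q (2 states):
  q0 = rec X. a.(0 + (X + 0)\{a})\{b} ⊢ ··a··> q1
  q1 = (0 + ((rec X. a.(0 + (X + 0)\{a})\{b}) + 0)\{a})\{b} ⊢ ·
Coarsest stable partition (strong bisimilarity classes):
  B0 = {p0, q0}
  B1 = {p1, q1}
p0 ∈ B0, q0 ∈ B0 → same block

bisimilar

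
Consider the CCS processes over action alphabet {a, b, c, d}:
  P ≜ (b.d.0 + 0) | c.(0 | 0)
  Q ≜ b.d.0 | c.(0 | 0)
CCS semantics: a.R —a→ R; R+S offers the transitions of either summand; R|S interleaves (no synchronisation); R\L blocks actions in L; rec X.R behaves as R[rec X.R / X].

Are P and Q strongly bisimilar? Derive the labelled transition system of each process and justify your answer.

P's transition system — 6 states:
  s0 = (b.d.0 + 0) | c.(0 | 0) ⊢ --b--▸ s1, --c--▸ s2
  s1 = d.0 | c.(0 | 0) ⊢ --c--▸ s3, --d--▸ s4
  s2 = (b.d.0 + 0) | (0 | 0) ⊢ --b--▸ s3
  s3 = d.0 | (0 | 0) ⊢ --d--▸ s5
  s4 = 0 | c.(0 | 0) ⊢ --c--▸ s5
  s5 = 0 | (0 | 0) ⊢ ∅
Q's transition system — 6 states:
  t0 = b.d.0 | c.(0 | 0) ⊢ --b--▸ t1, --c--▸ t2
  t1 = d.0 | c.(0 | 0) ⊢ --c--▸ t3, --d--▸ t4
  t2 = b.d.0 | (0 | 0) ⊢ --b--▸ t3
  t3 = d.0 | (0 | 0) ⊢ --d--▸ t5
  t4 = 0 | c.(0 | 0) ⊢ --c--▸ t5
  t5 = 0 | (0 | 0) ⊢ ∅
Partition-refinement fixed point:
  B0 = {s0, t0}
  B1 = {s2, t2}
  B2 = {s3, t3}
  B3 = {s5, t5}
  B4 = {s1, t1}
  B5 = {s4, t4}
s0 ∈ B0, t0 ∈ B0 → same block

bisimilar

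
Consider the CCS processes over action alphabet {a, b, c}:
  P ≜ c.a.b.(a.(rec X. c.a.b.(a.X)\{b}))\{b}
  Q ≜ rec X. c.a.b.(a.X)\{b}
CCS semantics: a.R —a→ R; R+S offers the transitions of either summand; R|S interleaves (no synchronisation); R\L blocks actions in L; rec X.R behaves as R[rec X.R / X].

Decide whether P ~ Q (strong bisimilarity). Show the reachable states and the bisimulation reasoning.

P's transition system — 7 states:
  u0 = c.a.b.(a.(rec X. c.a.b.(a.X)\{b}))\{b} | -c-> u1
  u1 = a.b.(a.(rec X. c.a.b.(a.X)\{b}))\{b} | -a-> u2
  u2 = b.(a.(rec X. c.a.b.(a.X)\{b}))\{b} | -b-> u3
  u3 = (a.(rec X. c.a.b.(a.X)\{b}))\{b} | -a-> u4
  u4 = (rec X. c.a.b.(a.X)\{b})\{b} | -c-> u5
  u5 = (a.b.(a.(rec X. c.a.b.(a.X)\{b}))\{b})\{b} | -a-> u6
  u6 = (b.(a.(rec X. c.a.b.(a.X)\{b}))\{b})\{b} | deadlocked
Q's transition system — 7 states:
  v0 = rec X. c.a.b.(a.X)\{b} | -c-> v1
  v1 = a.b.(a.(rec X. c.a.b.(a.X)\{b}))\{b} | -a-> v2
  v2 = b.(a.(rec X. c.a.b.(a.X)\{b}))\{b} | -b-> v3
  v3 = (a.(rec X. c.a.b.(a.X)\{b}))\{b} | -a-> v4
  v4 = (rec X. c.a.b.(a.X)\{b})\{b} | -c-> v5
  v5 = (a.b.(a.(rec X. c.a.b.(a.X)\{b}))\{b})\{b} | -a-> v6
  v6 = (b.(a.(rec X. c.a.b.(a.X)\{b}))\{b})\{b} | deadlocked
Bisimilarity quotient blocks:
  B0 = {u0, v0}
  B1 = {u1, v1}
  B2 = {u2, v2}
  B3 = {u3, v3}
  B4 = {u4, v4}
  B5 = {u5, v5}
  B6 = {u6, v6}
u0 ∈ B0, v0 ∈ B0 → same block

bisimilar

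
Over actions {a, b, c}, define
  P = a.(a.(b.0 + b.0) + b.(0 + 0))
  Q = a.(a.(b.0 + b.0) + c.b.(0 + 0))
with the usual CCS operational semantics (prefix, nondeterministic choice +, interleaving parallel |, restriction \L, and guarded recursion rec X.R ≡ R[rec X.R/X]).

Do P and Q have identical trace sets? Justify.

P's transition system — 5 states:
  u0 = a.(a.(b.0 + b.0) + b.(0 + 0)) | —a→ u1
  u1 = a.(b.0 + b.0) + b.(0 + 0) | —a→ u2, —b→ u3
  u2 = b.0 + b.0 | —b→ u4
  u3 = 0 + 0 | stopped
  u4 = 0 | stopped
Q's transition system — 6 states:
  v0 = a.(a.(b.0 + b.0) + c.b.(0 + 0)) | —a→ v1
  v1 = a.(b.0 + b.0) + c.b.(0 + 0) | —a→ v2, —c→ v3
  v2 = b.0 + b.0 | —b→ v4
  v3 = b.(0 + 0) | —b→ v5
  v4 = 0 | stopped
  v5 = 0 + 0 | stopped
Executing ab from P (initial set {u0}):
  step 1 (a): {u1}
  step 2 (b): {u3}
  ✓ P
Executing ab from Q (initial set {v0}):
  step 1 (a): {v1}
  step 2 (b): no successor for Q

NO — witness ⟨ab⟩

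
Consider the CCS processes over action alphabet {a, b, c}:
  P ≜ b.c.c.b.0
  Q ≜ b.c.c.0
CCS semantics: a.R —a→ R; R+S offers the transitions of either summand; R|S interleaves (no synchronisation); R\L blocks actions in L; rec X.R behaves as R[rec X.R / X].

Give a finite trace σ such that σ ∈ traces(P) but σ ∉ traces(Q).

bccb

LTS(P): 5 reachable states
  s0 = b.c.c.b.0 | =b=> s1
  s1 = c.c.b.0 | =c=> s2
  s2 = c.b.0 | =c=> s3
  s3 = b.0 | =b=> s4
  s4 = 0 | (no moves)
LTS(Q): 4 reachable states
  t0 = b.c.c.0 | =b=> t1
  t1 = c.c.0 | =c=> t2
  t2 = c.0 | =c=> t3
  t3 = 0 | (no moves)
Trace ⟨bccb⟩ through P, begin at {s0}:
  step 1 (b): {s1}
  step 2 (c): {s2}
  step 3 (c): {s3}
  step 4 (b): {s4}
  — P admits the full trace.
Trace ⟨bccb⟩ through Q, begin at {t0}:
  step 1 (b): {t1}
  step 2 (c): {t2}
  step 3 (c): {t3}
  step 4 (b): no successor for Q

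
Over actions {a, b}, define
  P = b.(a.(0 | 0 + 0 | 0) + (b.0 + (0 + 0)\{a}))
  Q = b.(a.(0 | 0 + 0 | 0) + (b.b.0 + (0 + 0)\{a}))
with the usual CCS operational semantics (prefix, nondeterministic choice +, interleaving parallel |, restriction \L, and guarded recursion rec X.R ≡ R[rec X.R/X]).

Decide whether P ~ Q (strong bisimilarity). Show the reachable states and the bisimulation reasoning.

LTS(P): 4 reachable states
  p0 = b.(a.(0 | 0 + 0 | 0) + (b.0 + (0 + 0)\{a})) ⊢ -b-> p1
  p1 = a.(0 | 0 + 0 | 0) + (b.0 + (0 + 0)\{a}) ⊢ -a-> p2, -b-> p3
  p2 = 0 | 0 + 0 | 0 ⊢ deadlocked
  p3 = 0 ⊢ deadlocked
LTS(Q): 5 reachable states
  q0 = b.(a.(0 | 0 + 0 | 0) + (b.b.0 + (0 + 0)\{a})) ⊢ -b-> q1
  q1 = a.(0 | 0 + 0 | 0) + (b.b.0 + (0 + 0)\{a}) ⊢ -a-> q2, -b-> q3
  q2 = 0 | 0 + 0 | 0 ⊢ deadlocked
  q3 = b.0 ⊢ -b-> q4
  q4 = 0 ⊢ deadlocked
Bisimilarity quotient blocks:
  B0 = {p0}
  B1 = {p1}
  B2 = {p2, p3, q2, q4}
  B3 = {q0}
  B4 = {q1}
  B5 = {q3}
p0 ∈ B0, q0 ∈ B3 → different blocks

NO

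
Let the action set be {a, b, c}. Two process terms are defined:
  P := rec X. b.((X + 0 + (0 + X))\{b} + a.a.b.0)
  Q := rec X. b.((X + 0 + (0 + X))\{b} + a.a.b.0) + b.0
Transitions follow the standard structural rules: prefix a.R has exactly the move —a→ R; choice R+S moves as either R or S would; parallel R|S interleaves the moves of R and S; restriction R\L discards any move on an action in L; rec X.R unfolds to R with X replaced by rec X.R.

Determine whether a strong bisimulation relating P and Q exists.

Reachable graph of P (5 states):
  p0 = rec X. b.((X + 0 + (0 + X))\{b} + a.a.b.0) :: ··b··> p1
  p1 = ((rec X. b.((X + 0 + (0 + X))\{b} + a.a.b.0)) + 0 + (0 + (rec X. b.((X + 0 + (0 + X))\{b} + a.a.b.0))))\{b} + a.a.b.0 :: ··a··> p2
  p2 = a.b.0 :: ··a··> p3
  p3 = b.0 :: ··b··> p4
  p4 = 0 :: stopped
Reachable graph of Q (5 states):
  q0 = rec X. b.((X + 0 + (0 + X))\{b} + a.a.b.0) + b.0 :: ··b··> q1, ··b··> q2
  q1 = ((rec X. b.((X + 0 + (0 + X))\{b} + a.a.b.0) + b.0) + 0 + (0 + (rec X. b.((X + 0 + (0 + X))\{b} + a.a.b.0) + b.0)))\{b} + a.a.b.0 :: ··a··> q3
  q2 = 0 :: stopped
  q3 = a.b.0 :: ··a··> q4
  q4 = b.0 :: ··b··> q2
Partition-refinement fixed point:
  B0 = {p0}
  B1 = {p1, q1}
  B2 = {p2, q3}
  B3 = {p3, q4}
  B4 = {p4, q2}
  B5 = {q0}
p0 ∈ B0, q0 ∈ B5 → different blocks

NO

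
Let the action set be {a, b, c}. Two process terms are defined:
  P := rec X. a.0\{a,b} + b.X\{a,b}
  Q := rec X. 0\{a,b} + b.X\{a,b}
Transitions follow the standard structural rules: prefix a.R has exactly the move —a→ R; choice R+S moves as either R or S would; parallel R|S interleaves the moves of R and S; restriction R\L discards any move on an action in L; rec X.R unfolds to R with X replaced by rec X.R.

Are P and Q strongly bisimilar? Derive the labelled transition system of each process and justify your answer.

NO

LTS(P): 3 reachable states
  u0 = rec X. a.0\{a,b} + b.X\{a,b} → -a-> u1, -b-> u2
  u1 = 0\{a,b} → deadlocked
  u2 = (rec X. a.0\{a,b} + b.X\{a,b})\{a,b} → deadlocked
LTS(Q): 2 reachable states
  v0 = rec X. 0\{a,b} + b.X\{a,b} → -b-> v1
  v1 = (rec X. 0\{a,b} + b.X\{a,b})\{a,b} → deadlocked
Bisimilarity quotient blocks:
  B0 = {u0}
  B1 = {u1, u2, v1}
  B2 = {v0}
u0 ∈ B0, v0 ∈ B2 → different blocks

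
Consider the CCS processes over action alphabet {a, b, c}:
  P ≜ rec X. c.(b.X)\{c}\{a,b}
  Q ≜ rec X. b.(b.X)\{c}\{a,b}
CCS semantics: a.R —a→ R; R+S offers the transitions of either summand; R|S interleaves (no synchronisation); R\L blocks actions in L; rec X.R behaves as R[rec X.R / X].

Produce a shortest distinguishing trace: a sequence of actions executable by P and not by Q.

c

LTS(P): 2 reachable states
  p0 = rec X. c.(b.X)\{c}\{a,b} → =c=> p1
  p1 = (b.(rec X. c.(b.X)\{c}\{a,b}))\{c}\{a,b} → ·
LTS(Q): 2 reachable states
  q0 = rec X. b.(b.X)\{c}\{a,b} → =b=> q1
  q1 = (b.(rec X. b.(b.X)\{c}\{a,b}))\{c}\{a,b} → ·
Trace ⟨c⟩ through P, begin at {p0}:
  [1] c ⇒ {p1}
  — P admits the full trace.
Trace ⟨c⟩ through Q, begin at {q0}:
  [1] c ⇒ ∅ (Q stuck)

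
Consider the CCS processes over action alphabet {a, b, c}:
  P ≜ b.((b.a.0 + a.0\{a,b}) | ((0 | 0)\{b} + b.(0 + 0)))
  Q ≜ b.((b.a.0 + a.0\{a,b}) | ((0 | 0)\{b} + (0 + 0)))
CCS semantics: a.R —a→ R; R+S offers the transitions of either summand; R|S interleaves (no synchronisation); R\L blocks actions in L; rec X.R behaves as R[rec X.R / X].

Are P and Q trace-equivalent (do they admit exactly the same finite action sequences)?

NO — witness ⟨bab⟩

LTS(P): 9 reachable states
  m0 = b.((b.a.0 + a.0\{a,b}) | ((0 | 0)\{b} + b.(0 + 0))) has moves -b-> m1
  m1 = (b.a.0 + a.0\{a,b}) | ((0 | 0)\{b} + b.(0 + 0)) has moves -a-> m2, -b-> m3, -b-> m4
  m2 = 0\{a,b} | ((0 | 0)\{b} + b.(0 + 0)) has moves -b-> m5
  m3 = (b.a.0 + a.0\{a,b}) | (0 + 0) has moves -a-> m5, -b-> m6
  m4 = a.0 | ((0 | 0)\{b} + b.(0 + 0)) has moves -a-> m7, -b-> m6
  m5 = 0\{a,b} | (0 + 0) has moves deadlocked
  m6 = a.0 | (0 + 0) has moves -a-> m8
  m7 = 0 | ((0 | 0)\{b} + b.(0 + 0)) has moves -b-> m8
  m8 = 0 | (0 + 0) has moves deadlocked
LTS(Q): 5 reachable states
  n0 = b.((b.a.0 + a.0\{a,b}) | ((0 | 0)\{b} + (0 + 0))) has moves -b-> n1
  n1 = (b.a.0 + a.0\{a,b}) | ((0 | 0)\{b} + (0 + 0)) has moves -a-> n2, -b-> n3
  n2 = 0\{a,b} | ((0 | 0)\{b} + (0 + 0)) has moves deadlocked
  n3 = a.0 | ((0 | 0)\{b} + (0 + 0)) has moves -a-> n4
  n4 = 0 | ((0 | 0)\{b} + (0 + 0)) has moves deadlocked
Trace ⟨bab⟩ through P, begin at {m0}:
  after b @ step 1: {m1}
  after a @ step 2: {m2}
  after b @ step 3: {m5}
  ✓ P
Trace ⟨bab⟩ through Q, begin at {n0}:
  after b @ step 1: {n1}
  after a @ step 2: {n2}
  after b @ step 3: no successor for Q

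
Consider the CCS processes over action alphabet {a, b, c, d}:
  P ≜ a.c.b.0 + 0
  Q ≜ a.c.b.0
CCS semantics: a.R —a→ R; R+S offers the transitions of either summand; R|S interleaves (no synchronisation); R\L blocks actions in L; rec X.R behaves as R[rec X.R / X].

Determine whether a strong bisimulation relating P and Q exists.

YES

Reachable graph of P (4 states):
  s0 = a.c.b.0 + 0 has moves --a--▸ s1
  s1 = c.b.0 has moves --c--▸ s2
  s2 = b.0 has moves --b--▸ s3
  s3 = 0 has moves ·
Reachable graph of Q (4 states):
  t0 = a.c.b.0 has moves --a--▸ t1
  t1 = c.b.0 has moves --c--▸ t2
  t2 = b.0 has moves --b--▸ t3
  t3 = 0 has moves ·
Coarsest stable partition (strong bisimilarity classes):
  B0 = {s0, t0}
  B1 = {s1, t1}
  B2 = {s2, t2}
  B3 = {s3, t3}
s0 ∈ B0, t0 ∈ B0 → same block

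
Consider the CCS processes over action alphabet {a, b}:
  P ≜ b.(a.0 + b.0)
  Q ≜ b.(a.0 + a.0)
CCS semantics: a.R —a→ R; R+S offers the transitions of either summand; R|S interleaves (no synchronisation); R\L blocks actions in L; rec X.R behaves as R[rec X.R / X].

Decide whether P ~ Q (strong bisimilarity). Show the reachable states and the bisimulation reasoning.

P's transition system — 3 states:
  u0 = b.(a.0 + b.0) | =b=> u1
  u1 = a.0 + b.0 | =a=> u2, =b=> u2
  u2 = 0 | deadlocked
Q's transition system — 3 states:
  v0 = b.(a.0 + a.0) | =b=> v1
  v1 = a.0 + a.0 | =a=> v2
  v2 = 0 | deadlocked
Coarsest stable partition (strong bisimilarity classes):
  B0 = {u0}
  B1 = {u1}
  B2 = {u2, v2}
  B3 = {v0}
  B4 = {v1}
u0 ∈ B0, v0 ∈ B3 → different blocks

P ≁ Q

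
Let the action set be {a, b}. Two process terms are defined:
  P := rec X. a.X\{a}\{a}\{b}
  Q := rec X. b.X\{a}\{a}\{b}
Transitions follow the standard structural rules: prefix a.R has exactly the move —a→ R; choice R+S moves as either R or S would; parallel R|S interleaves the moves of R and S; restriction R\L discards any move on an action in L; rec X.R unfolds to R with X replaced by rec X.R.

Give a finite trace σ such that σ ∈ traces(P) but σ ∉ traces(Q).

a

P's transition system — 2 states:
  u0 = rec X. a.X\{a}\{a}\{b} ⊢ -a-> u1
  u1 = (rec X. a.X\{a}\{a}\{b})\{a}\{a}\{b} ⊢ ∅
Q's transition system — 2 states:
  v0 = rec X. b.X\{a}\{a}\{b} ⊢ -b-> v1
  v1 = (rec X. b.X\{a}\{a}\{b})\{a}\{a}\{b} ⊢ ∅
Executing a from P (initial set {u0}):
  step 1 (a): {u1}
  P completes σ.
Executing a from Q (initial set {v0}):
  step 1 (a): ∅  — Q cannot continue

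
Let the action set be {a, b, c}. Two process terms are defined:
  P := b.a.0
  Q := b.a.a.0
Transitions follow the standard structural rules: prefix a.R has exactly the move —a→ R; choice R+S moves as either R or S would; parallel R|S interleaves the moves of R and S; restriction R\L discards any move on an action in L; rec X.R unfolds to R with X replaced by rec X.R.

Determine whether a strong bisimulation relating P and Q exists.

not bisimilar

LTS(P): 3 reachable states
  s0 = b.a.0 | --b--▸ s1
  s1 = a.0 | --a--▸ s2
  s2 = 0 | stopped
LTS(Q): 4 reachable states
  t0 = b.a.a.0 | --b--▸ t1
  t1 = a.a.0 | --a--▸ t2
  t2 = a.0 | --a--▸ t3
  t3 = 0 | stopped
Coarsest stable partition (strong bisimilarity classes):
  B0 = {s0}
  B1 = {s1, t2}
  B2 = {s2, t3}
  B3 = {t0}
  B4 = {t1}
s0 ∈ B0, t0 ∈ B3 → different blocks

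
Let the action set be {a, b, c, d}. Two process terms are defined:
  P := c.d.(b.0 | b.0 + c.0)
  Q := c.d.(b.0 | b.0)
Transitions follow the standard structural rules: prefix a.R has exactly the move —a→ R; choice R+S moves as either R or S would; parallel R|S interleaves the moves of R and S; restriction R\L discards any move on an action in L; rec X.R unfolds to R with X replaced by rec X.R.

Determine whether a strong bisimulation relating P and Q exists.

P's transition system — 7 states:
  s0 = c.d.(b.0 | b.0 + c.0) :: -c-> s1
  s1 = d.(b.0 | b.0 + c.0) :: -d-> s2
  s2 = b.0 | b.0 + c.0 :: -b-> s3, -b-> s4, -c-> s5
  s3 = 0 | b.0 :: -b-> s6
  s4 = b.0 | 0 :: -b-> s6
  s5 = 0 :: ·
  s6 = 0 | 0 :: ·
Q's transition system — 6 states:
  t0 = c.d.(b.0 | b.0) :: -c-> t1
  t1 = d.(b.0 | b.0) :: -d-> t2
  t2 = b.0 | b.0 :: -b-> t3, -b-> t4
  t3 = 0 | b.0 :: -b-> t5
  t4 = b.0 | 0 :: -b-> t5
  t5 = 0 | 0 :: ·
Partition-refinement fixed point:
  B0 = {s0}
  B1 = {s1}
  B2 = {s2}
  B3 = {s3, s4, t3, t4}
  B4 = {s5, s6, t5}
  B5 = {t0}
  B6 = {t1}
  B7 = {t2}
s0 ∈ B0, t0 ∈ B5 → different blocks

not bisimilar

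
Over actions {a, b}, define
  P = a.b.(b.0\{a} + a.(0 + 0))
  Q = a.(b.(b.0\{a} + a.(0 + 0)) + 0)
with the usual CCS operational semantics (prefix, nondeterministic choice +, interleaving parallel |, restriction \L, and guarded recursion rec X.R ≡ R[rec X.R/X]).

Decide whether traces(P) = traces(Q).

LTS(P): 5 reachable states
  m0 = a.b.(b.0\{a} + a.(0 + 0)) → ··a··> m1
  m1 = b.(b.0\{a} + a.(0 + 0)) → ··b··> m2
  m2 = b.0\{a} + a.(0 + 0) → ··a··> m3, ··b··> m4
  m3 = 0 + 0 → deadlocked
  m4 = 0\{a} → deadlocked
LTS(Q): 5 reachable states
  n0 = a.(b.(b.0\{a} + a.(0 + 0)) + 0) → ··a··> n1
  n1 = b.(b.0\{a} + a.(0 + 0)) + 0 → ··b··> n2
  n2 = b.0\{a} + a.(0 + 0) → ··a··> n3, ··b··> n4
  n3 = 0 + 0 → deadlocked
  n4 = 0\{a} → deadlocked
Coarsest stable partition (strong bisimilarity classes):
  B0 = {m0, n0}
  B1 = {m1, n1}
  B2 = {m2, n2}
  B3 = {m3, m4, n3, n4}
m0 ∈ B0, n0 ∈ B0 → same block
Bisimilar ⇒ trace-equivalent.

trace-equivalent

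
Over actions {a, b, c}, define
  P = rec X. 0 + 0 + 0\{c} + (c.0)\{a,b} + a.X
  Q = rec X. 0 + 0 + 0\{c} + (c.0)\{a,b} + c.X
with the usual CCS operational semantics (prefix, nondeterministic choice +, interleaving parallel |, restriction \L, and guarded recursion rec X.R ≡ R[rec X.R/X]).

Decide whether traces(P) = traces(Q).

P's transition system — 2 states:
  m0 = rec X. 0 + 0 + 0\{c} + (c.0)\{a,b} + a.X ⊢ -a-> m0, -c-> m1
  m1 = 0\{a,b} ⊢ deadlocked
Q's transition system — 2 states:
  n0 = rec X. 0 + 0 + 0\{c} + (c.0)\{a,b} + c.X ⊢ -c-> n0, -c-> n1
  n1 = 0\{a,b} ⊢ deadlocked
Executing a from P (initial set {m0}):
  step 1 (a): {m0}
  — P admits the full trace.
Executing a from Q (initial set {n0}):
  step 1 (a): ∅ (Q stuck)

trace-distinct — witness ⟨a⟩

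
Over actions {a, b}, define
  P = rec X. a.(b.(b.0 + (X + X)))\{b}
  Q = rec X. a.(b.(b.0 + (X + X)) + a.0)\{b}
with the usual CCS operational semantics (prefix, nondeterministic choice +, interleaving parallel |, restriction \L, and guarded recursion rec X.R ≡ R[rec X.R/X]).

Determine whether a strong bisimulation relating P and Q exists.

NO

LTS(P): 2 reachable states
  u0 = rec X. a.(b.(b.0 + (X + X)))\{b} | --a--▸ u1
  u1 = (b.(b.0 + ((rec X. a.(b.(b.0 + (X + X)))\{b}) + (rec X. a.(b.(b.0 + (X + X)))\{b}))))\{b} | stopped
LTS(Q): 3 reachable states
  v0 = rec X. a.(b.(b.0 + (X + X)) + a.0)\{b} | --a--▸ v1
  v1 = (b.(b.0 + ((rec X. a.(b.(b.0 + (X + X)) + a.0)\{b}) + (rec X. a.(b.(b.0 + (X + X)) + a.0)\{b}))) + a.0)\{b} | --a--▸ v2
  v2 = 0\{b} | stopped
Coarsest stable partition (strong bisimilarity classes):
  B0 = {u0, v1}
  B1 = {u1, v2}
  B2 = {v0}
u0 ∈ B0, v0 ∈ B2 → different blocks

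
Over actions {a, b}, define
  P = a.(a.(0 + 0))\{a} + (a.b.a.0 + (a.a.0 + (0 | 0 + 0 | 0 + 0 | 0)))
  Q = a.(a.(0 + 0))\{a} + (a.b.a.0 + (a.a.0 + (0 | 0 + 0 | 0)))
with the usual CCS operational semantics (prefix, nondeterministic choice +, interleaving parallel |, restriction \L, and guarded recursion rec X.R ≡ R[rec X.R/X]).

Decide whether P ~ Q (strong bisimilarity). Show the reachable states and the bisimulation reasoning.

Reachable graph of P (5 states):
  u0 = a.(a.(0 + 0))\{a} + (a.b.a.0 + (a.a.0 + (0 | 0 + 0 | 0 + 0 | 0))) :: —a→ u1, —a→ u2, —a→ u3
  u1 = (a.(0 + 0))\{a} :: deadlocked
  u2 = a.0 :: —a→ u4
  u3 = b.a.0 :: —b→ u2
  u4 = 0 :: deadlocked
Reachable graph of Q (5 states):
  v0 = a.(a.(0 + 0))\{a} + (a.b.a.0 + (a.a.0 + (0 | 0 + 0 | 0))) :: —a→ v1, —a→ v2, —a→ v3
  v1 = (a.(0 + 0))\{a} :: deadlocked
  v2 = a.0 :: —a→ v4
  v3 = b.a.0 :: —b→ v2
  v4 = 0 :: deadlocked
Partition-refinement fixed point:
  B0 = {u0, v0}
  B1 = {u1, u4, v1, v4}
  B2 = {u3, v3}
  B3 = {u2, v2}
u0 ∈ B0, v0 ∈ B0 → same block

YES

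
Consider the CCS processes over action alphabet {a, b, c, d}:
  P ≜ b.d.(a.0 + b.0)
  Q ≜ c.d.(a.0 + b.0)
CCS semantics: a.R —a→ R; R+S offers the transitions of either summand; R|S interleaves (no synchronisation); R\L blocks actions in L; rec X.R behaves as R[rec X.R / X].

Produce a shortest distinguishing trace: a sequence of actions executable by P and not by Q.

b

Reachable graph of P (4 states):
  m0 = b.d.(a.0 + b.0) has moves ··b··> m1
  m1 = d.(a.0 + b.0) has moves ··d··> m2
  m2 = a.0 + b.0 has moves ··a··> m3, ··b··> m3
  m3 = 0 has moves ∅
Reachable graph of Q (4 states):
  n0 = c.d.(a.0 + b.0) has moves ··c··> n1
  n1 = d.(a.0 + b.0) has moves ··d··> n2
  n2 = a.0 + b.0 has moves ··a··> n3, ··b··> n3
  n3 = 0 has moves ∅
Executing b from P (initial set {m0}):
  after b @ step 1: {m1}
  — P admits the full trace.
Executing b from Q (initial set {n0}):
  after b @ step 1: no successor for Q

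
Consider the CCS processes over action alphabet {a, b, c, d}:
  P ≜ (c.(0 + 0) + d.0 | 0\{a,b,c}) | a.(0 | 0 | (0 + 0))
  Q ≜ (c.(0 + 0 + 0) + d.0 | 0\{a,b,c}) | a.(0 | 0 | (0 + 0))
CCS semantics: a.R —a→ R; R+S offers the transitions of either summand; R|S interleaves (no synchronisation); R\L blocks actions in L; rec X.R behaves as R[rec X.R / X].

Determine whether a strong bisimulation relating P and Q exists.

YES

Reachable graph of P (6 states):
  p0 = (c.(0 + 0) + d.0 | 0\{a,b,c}) | a.(0 | 0 | (0 + 0)) ⊢ -a-> p1, -c-> p2, -d-> p3
  p1 = (c.(0 + 0) + d.0 | 0\{a,b,c}) | (0 | 0 | (0 + 0)) ⊢ -c-> p4, -d-> p5
  p2 = (0 + 0) | a.(0 | 0 | (0 + 0)) ⊢ -a-> p4
  p3 = 0 | 0\{a,b,c} | a.(0 | 0 | (0 + 0)) ⊢ -a-> p5
  p4 = (0 + 0) | (0 | 0 | (0 + 0)) ⊢ ·
  p5 = 0 | 0\{a,b,c} | (0 | 0 | (0 + 0)) ⊢ ·
Reachable graph of Q (6 states):
  q0 = (c.(0 + 0 + 0) + d.0 | 0\{a,b,c}) | a.(0 | 0 | (0 + 0)) ⊢ -a-> q1, -c-> q2, -d-> q3
  q1 = (c.(0 + 0 + 0) + d.0 | 0\{a,b,c}) | (0 | 0 | (0 + 0)) ⊢ -c-> q4, -d-> q5
  q2 = (0 + 0 + 0) | a.(0 | 0 | (0 + 0)) ⊢ -a-> q4
  q3 = 0 | 0\{a,b,c} | a.(0 | 0 | (0 + 0)) ⊢ -a-> q5
  q4 = (0 + 0 + 0) | (0 | 0 | (0 + 0)) ⊢ ·
  q5 = 0 | 0\{a,b,c} | (0 | 0 | (0 + 0)) ⊢ ·
Partition-refinement fixed point:
  B0 = {p0, q0}
  B1 = {p2, p3, q2, q3}
  B2 = {p4, p5, q4, q5}
  B3 = {p1, q1}
p0 ∈ B0, q0 ∈ B0 → same block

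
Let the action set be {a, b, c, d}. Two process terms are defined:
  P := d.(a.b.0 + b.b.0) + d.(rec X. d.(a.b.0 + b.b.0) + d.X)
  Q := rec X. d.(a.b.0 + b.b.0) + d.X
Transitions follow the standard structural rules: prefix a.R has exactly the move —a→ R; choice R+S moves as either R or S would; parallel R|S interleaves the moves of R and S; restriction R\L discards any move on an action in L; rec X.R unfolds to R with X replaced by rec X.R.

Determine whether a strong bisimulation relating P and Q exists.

P's transition system — 5 states:
  p0 = d.(a.b.0 + b.b.0) + d.(rec X. d.(a.b.0 + b.b.0) + d.X) :: —d→ p1, —d→ p2
  p1 = a.b.0 + b.b.0 :: —a→ p3, —b→ p3
  p2 = rec X. d.(a.b.0 + b.b.0) + d.X :: —d→ p1, —d→ p2
  p3 = b.0 :: —b→ p4
  p4 = 0 :: (no moves)
Q's transition system — 4 states:
  q0 = rec X. d.(a.b.0 + b.b.0) + d.X :: —d→ q0, —d→ q1
  q1 = a.b.0 + b.b.0 :: —a→ q2, —b→ q2
  q2 = b.0 :: —b→ q3
  q3 = 0 :: (no moves)
Partition-refinement fixed point:
  B0 = {p0, p2, q0}
  B1 = {p1, q1}
  B2 = {p3, q2}
  B3 = {p4, q3}
p0 ∈ B0, q0 ∈ B0 → same block

YES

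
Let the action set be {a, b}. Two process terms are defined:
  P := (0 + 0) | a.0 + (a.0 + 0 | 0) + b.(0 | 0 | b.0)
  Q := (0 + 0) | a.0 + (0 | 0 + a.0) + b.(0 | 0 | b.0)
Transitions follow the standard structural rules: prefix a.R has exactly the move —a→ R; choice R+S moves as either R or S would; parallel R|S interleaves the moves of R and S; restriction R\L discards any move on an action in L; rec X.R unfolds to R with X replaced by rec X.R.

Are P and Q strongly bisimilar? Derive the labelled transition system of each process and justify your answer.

Reachable graph of P (5 states):
  m0 = (0 + 0) | a.0 + (a.0 + 0 | 0) + b.(0 | 0 | b.0) has moves ··a··> m1, ··a··> m2, ··b··> m3
  m1 = (0 + 0) | 0 has moves deadlocked
  m2 = 0 has moves deadlocked
  m3 = 0 | 0 | b.0 has moves ··b··> m4
  m4 = 0 | 0 | 0 has moves deadlocked
Reachable graph of Q (5 states):
  n0 = (0 + 0) | a.0 + (0 | 0 + a.0) + b.(0 | 0 | b.0) has moves ··a··> n1, ··a··> n2, ··b··> n3
  n1 = (0 + 0) | 0 has moves deadlocked
  n2 = 0 has moves deadlocked
  n3 = 0 | 0 | b.0 has moves ··b··> n4
  n4 = 0 | 0 | 0 has moves deadlocked
Partition-refinement fixed point:
  B0 = {m0, n0}
  B1 = {m1, m2, m4, n1, n2, n4}
  B2 = {m3, n3}
m0 ∈ B0, n0 ∈ B0 → same block

YES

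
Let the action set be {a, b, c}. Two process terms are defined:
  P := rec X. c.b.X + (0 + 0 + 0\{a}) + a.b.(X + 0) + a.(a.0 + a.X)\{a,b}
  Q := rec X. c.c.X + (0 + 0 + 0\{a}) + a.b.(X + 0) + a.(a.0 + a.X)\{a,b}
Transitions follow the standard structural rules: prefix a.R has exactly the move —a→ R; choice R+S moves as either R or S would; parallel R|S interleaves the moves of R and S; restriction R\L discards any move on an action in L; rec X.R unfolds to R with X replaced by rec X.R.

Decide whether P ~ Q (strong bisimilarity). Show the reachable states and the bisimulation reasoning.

Reachable graph of P (5 states):
  m0 = rec X. c.b.X + (0 + 0 + 0\{a}) + a.b.(X + 0) + a.(a.0 + a.X)\{a,b} :: —a→ m1, —a→ m2, —c→ m3
  m1 = (a.0 + a.(rec X. c.b.X + (0 + 0 + 0\{a}) + a.b.(X + 0) + a.(a.0 + a.X)\{a,b}))\{a,b} :: (no moves)
  m2 = b.((rec X. c.b.X + (0 + 0 + 0\{a}) + a.b.(X + 0) + a.(a.0 + a.X)\{a,b}) + 0) :: —b→ m4
  m3 = b.(rec X. c.b.X + (0 + 0 + 0\{a}) + a.b.(X + 0) + a.(a.0 + a.X)\{a,b}) :: —b→ m0
  m4 = (rec X. c.b.X + (0 + 0 + 0\{a}) + a.b.(X + 0) + a.(a.0 + a.X)\{a,b}) + 0 :: —a→ m1, —a→ m2, —c→ m3
Reachable graph of Q (5 states):
  n0 = rec X. c.c.X + (0 + 0 + 0\{a}) + a.b.(X + 0) + a.(a.0 + a.X)\{a,b} :: —a→ n1, —a→ n2, —c→ n3
  n1 = (a.0 + a.(rec X. c.c.X + (0 + 0 + 0\{a}) + a.b.(X + 0) + a.(a.0 + a.X)\{a,b}))\{a,b} :: (no moves)
  n2 = b.((rec X. c.c.X + (0 + 0 + 0\{a}) + a.b.(X + 0) + a.(a.0 + a.X)\{a,b}) + 0) :: —b→ n4
  n3 = c.(rec X. c.c.X + (0 + 0 + 0\{a}) + a.b.(X + 0) + a.(a.0 + a.X)\{a,b}) :: —c→ n0
  n4 = (rec X. c.c.X + (0 + 0 + 0\{a}) + a.b.(X + 0) + a.(a.0 + a.X)\{a,b}) + 0 :: —a→ n1, —a→ n2, —c→ n3
Coarsest stable partition (strong bisimilarity classes):
  B0 = {m0, m4}
  B1 = {m2, m3}
  B2 = {m1, n1}
  B3 = {n0, n4}
  B4 = {n2}
  B5 = {n3}
m0 ∈ B0, n0 ∈ B3 → different blocks

not bisimilar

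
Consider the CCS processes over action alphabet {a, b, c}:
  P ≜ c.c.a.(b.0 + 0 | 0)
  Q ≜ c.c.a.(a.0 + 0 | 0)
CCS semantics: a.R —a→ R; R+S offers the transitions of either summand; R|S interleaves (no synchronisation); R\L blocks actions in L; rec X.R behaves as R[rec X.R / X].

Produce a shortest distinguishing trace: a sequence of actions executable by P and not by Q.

Reachable graph of P (5 states):
  s0 = c.c.a.(b.0 + 0 | 0) → --c--▸ s1
  s1 = c.a.(b.0 + 0 | 0) → --c--▸ s2
  s2 = a.(b.0 + 0 | 0) → --a--▸ s3
  s3 = b.0 + 0 | 0 → --b--▸ s4
  s4 = 0 → ·
Reachable graph of Q (5 states):
  t0 = c.c.a.(a.0 + 0 | 0) → --c--▸ t1
  t1 = c.a.(a.0 + 0 | 0) → --c--▸ t2
  t2 = a.(a.0 + 0 | 0) → --a--▸ t3
  t3 = a.0 + 0 | 0 → --a--▸ t4
  t4 = 0 → ·
Trace ⟨ccab⟩ through P, begin at {s0}:
  [1] c ⇒ {s1}
  [2] c ⇒ {s2}
  [3] a ⇒ {s3}
  [4] b ⇒ {s4}
  ✓ P
Trace ⟨ccab⟩ through Q, begin at {t0}:
  [1] c ⇒ {t1}
  [2] c ⇒ {t2}
  [3] a ⇒ {t3}
  [4] b ⇒ ∅  — Q cannot continue

ccab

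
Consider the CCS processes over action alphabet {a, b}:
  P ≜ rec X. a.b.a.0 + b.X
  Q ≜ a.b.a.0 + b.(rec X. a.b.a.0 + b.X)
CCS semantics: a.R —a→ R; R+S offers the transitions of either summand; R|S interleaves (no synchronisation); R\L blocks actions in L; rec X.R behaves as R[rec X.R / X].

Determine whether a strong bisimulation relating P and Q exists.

LTS(P): 4 reachable states
  s0 = rec X. a.b.a.0 + b.X :: ··a··> s1, ··b··> s0
  s1 = b.a.0 :: ··b··> s2
  s2 = a.0 :: ··a··> s3
  s3 = 0 :: ·
LTS(Q): 5 reachable states
  t0 = a.b.a.0 + b.(rec X. a.b.a.0 + b.X) :: ··a··> t1, ··b··> t2
  t1 = b.a.0 :: ··b··> t3
  t2 = rec X. a.b.a.0 + b.X :: ··a··> t1, ··b··> t2
  t3 = a.0 :: ··a··> t4
  t4 = 0 :: ·
Bisimilarity quotient blocks:
  B0 = {s0, t0, t2}
  B1 = {s1, t1}
  B2 = {s2, t3}
  B3 = {s3, t4}
s0 ∈ B0, t0 ∈ B0 → same block

bisimilar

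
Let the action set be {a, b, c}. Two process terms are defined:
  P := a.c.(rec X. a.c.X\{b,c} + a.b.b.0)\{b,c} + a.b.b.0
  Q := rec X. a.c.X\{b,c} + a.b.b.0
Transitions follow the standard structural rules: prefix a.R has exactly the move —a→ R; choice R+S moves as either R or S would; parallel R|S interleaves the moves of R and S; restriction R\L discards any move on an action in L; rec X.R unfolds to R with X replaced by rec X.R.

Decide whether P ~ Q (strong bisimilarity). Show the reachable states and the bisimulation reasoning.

P ~ Q

LTS(P): 8 reachable states
  u0 = a.c.(rec X. a.c.X\{b,c} + a.b.b.0)\{b,c} + a.b.b.0 :: =a=> u1, =a=> u2
  u1 = b.b.0 :: =b=> u3
  u2 = c.(rec X. a.c.X\{b,c} + a.b.b.0)\{b,c} :: =c=> u4
  u3 = b.0 :: =b=> u5
  u4 = (rec X. a.c.X\{b,c} + a.b.b.0)\{b,c} :: =a=> u6, =a=> u7
  u5 = 0 :: ·
  u6 = (b.b.0)\{b,c} :: ·
  u7 = (c.(rec X. a.c.X\{b,c} + a.b.b.0)\{b,c})\{b,c} :: ·
LTS(Q): 8 reachable states
  v0 = rec X. a.c.X\{b,c} + a.b.b.0 :: =a=> v1, =a=> v2
  v1 = b.b.0 :: =b=> v3
  v2 = c.(rec X. a.c.X\{b,c} + a.b.b.0)\{b,c} :: =c=> v4
  v3 = b.0 :: =b=> v5
  v4 = (rec X. a.c.X\{b,c} + a.b.b.0)\{b,c} :: =a=> v6, =a=> v7
  v5 = 0 :: ·
  v6 = (b.b.0)\{b,c} :: ·
  v7 = (c.(rec X. a.c.X\{b,c} + a.b.b.0)\{b,c})\{b,c} :: ·
Partition-refinement fixed point:
  B0 = {u0, v0}
  B1 = {u1, v1}
  B2 = {u3, v3}
  B3 = {u5, u6, u7, v5, v6, v7}
  B4 = {u2, v2}
  B5 = {u4, v4}
u0 ∈ B0, v0 ∈ B0 → same block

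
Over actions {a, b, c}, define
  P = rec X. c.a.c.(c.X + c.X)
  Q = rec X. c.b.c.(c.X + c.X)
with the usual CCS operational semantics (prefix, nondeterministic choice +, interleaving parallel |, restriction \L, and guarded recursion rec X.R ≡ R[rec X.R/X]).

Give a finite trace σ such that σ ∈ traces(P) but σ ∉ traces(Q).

ca

LTS(P): 4 reachable states
  m0 = rec X. c.a.c.(c.X + c.X) has moves ··c··> m1
  m1 = a.c.(c.(rec X. c.a.c.(c.X + c.X)) + c.(rec X. c.a.c.(c.X + c.X))) has moves ··a··> m2
  m2 = c.(c.(rec X. c.a.c.(c.X + c.X)) + c.(rec X. c.a.c.(c.X + c.X))) has moves ··c··> m3
  m3 = c.(rec X. c.a.c.(c.X + c.X)) + c.(rec X. c.a.c.(c.X + c.X)) has moves ··c··> m0
LTS(Q): 4 reachable states
  n0 = rec X. c.b.c.(c.X + c.X) has moves ··c··> n1
  n1 = b.c.(c.(rec X. c.b.c.(c.X + c.X)) + c.(rec X. c.b.c.(c.X + c.X))) has moves ··b··> n2
  n2 = c.(c.(rec X. c.b.c.(c.X + c.X)) + c.(rec X. c.b.c.(c.X + c.X))) has moves ··c··> n3
  n3 = c.(rec X. c.b.c.(c.X + c.X)) + c.(rec X. c.b.c.(c.X + c.X)) has moves ··c··> n0
Executing ca from P (initial set {m0}):
  after c @ step 1: {m1}
  after a @ step 2: {m2}
  ✓ P
Executing ca from Q (initial set {n0}):
  after c @ step 1: {n1}
  after a @ step 2: ∅  — Q cannot continue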